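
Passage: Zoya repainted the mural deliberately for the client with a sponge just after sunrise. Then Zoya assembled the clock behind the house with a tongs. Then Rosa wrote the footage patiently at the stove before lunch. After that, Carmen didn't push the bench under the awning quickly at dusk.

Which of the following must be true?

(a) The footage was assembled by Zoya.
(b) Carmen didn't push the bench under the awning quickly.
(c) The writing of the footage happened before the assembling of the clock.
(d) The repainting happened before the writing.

(a) Not entailed — Zoya assembled the clock, not the footage; the footage belongs to the writing event.
(b) Not entailed — dropping 'at dusk' under negation is not valid — the original leaves open that Carmen pushed the bench some other way.
(c) Not entailed — the narrative places the assembling before the writing, not after.
(d) Entailed — the narrative places the repainting before the writing.

(d)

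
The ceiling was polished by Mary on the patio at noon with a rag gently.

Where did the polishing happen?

on the patio

'on the patio' marks the location of the polishing event.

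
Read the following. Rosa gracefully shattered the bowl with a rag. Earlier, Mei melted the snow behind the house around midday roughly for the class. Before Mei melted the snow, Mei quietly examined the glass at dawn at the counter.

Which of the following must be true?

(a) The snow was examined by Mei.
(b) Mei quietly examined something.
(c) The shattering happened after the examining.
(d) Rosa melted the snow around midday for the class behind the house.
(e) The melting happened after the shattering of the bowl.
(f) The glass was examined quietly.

(b), (c), (f)

(a) Not entailed — Mei examined the glass, not the snow; the snow belongs to the melting event.
(b) Entailed — the original entails any weakening of itself; this just drops 'at dawn', 'at the counter' and generalizes the patient.
(c) Entailed — the narrative places the examining before the shattering.
(d) Not entailed — the passage has Mei melting the snow, not Rosa.
(e) Not entailed — the narrative places the melting before the shattering, not after.
(f) Entailed — dropping 'at dawn', 'at the counter' and generalizing the agent leaves a sub-description the original still satisfies.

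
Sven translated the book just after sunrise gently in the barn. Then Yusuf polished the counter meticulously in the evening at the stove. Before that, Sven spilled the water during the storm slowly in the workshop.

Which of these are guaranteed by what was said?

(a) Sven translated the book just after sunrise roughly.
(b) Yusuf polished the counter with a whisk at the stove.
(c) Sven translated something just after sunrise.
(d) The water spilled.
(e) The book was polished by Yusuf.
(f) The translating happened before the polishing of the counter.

(a) Not entailed — 'roughly' adds a manner not in (and inconsistent with) the original.
(b) Not entailed — 'with a whisk' adds information not in the original event.
(c) Entailed — this follows by dropping conjuncts from the translating event's description.
(d) Entailed — 'Sven spilled the water' is causative; it entails the inchoative 'the water spilled'.
(e) Not entailed — Yusuf polished the counter, not the book; the book belongs to the translating event.
(f) Entailed — the narrative places the translating before the polishing.

(c), (d), (f)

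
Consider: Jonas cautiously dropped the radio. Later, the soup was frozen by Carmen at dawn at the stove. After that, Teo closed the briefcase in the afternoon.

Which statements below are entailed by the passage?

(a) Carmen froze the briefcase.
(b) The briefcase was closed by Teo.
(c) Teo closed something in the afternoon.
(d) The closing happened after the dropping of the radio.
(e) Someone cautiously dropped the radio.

(a) Not entailed — Carmen froze the soup, not the briefcase; the briefcase belongs to the closing event.
(b) Entailed — dropping 'in the afternoon' leaves a sub-description the original still satisfies.
(c) Entailed — this follows by dropping conjuncts from the closing event's description.
(d) Entailed — the narrative places the dropping before the closing.
(e) Entailed — the original entails any weakening of itself; this just generalizes the agent.

(b), (c), (d), (e)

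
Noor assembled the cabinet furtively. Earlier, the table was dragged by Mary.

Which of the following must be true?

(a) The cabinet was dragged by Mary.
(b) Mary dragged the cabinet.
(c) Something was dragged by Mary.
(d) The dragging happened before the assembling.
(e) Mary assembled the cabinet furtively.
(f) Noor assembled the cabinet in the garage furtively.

(a) Not entailed — Mary dragged the table, not the cabinet; the cabinet belongs to the assembling event.
(b) Not entailed — Mary dragged the table, not the cabinet; the cabinet belongs to the assembling event.
(c) Entailed — generalizing the patient leaves a sub-description the original still satisfies.
(d) Entailed — the narrative places the dragging before the assembling.
(e) Not entailed — the passage has Noor assembling the cabinet, not Mary.
(f) Not entailed — 'in the garage' adds information not in the original event.

(c), (d)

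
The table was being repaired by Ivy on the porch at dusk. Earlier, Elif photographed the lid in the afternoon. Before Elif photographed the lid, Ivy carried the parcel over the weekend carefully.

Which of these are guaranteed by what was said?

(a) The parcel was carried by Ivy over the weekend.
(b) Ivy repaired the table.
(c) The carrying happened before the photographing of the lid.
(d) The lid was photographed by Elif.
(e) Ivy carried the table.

(a), (c), (d)

(a) Entailed — this follows by dropping conjuncts from the carrying event's description.
(b) Not entailed — 'was repairing' is progressive on an accomplishment; it does not entail the completed 'repaired'.
(c) Entailed — the narrative places the carrying before the photographing.
(d) Entailed — dropping 'in the afternoon' leaves a sub-description the original still satisfies.
(e) Not entailed — Ivy carried the parcel, not the table; the table belongs to the repairing event.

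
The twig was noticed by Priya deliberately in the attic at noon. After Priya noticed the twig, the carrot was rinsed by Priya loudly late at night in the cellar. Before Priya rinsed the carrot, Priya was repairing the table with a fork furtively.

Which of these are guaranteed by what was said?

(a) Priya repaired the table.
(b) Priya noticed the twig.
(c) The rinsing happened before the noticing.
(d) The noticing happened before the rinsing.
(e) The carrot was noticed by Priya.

(b), (d)

(a) Not entailed — 'was repairing' is progressive on an accomplishment; it does not entail the completed 'repaired'.
(b) Entailed — this follows by dropping conjuncts from the noticing event's description.
(c) Not entailed — the narrative places the noticing before the rinsing, not after.
(d) Entailed — the narrative places the noticing before the rinsing.
(e) Not entailed — Priya noticed the twig, not the carrot; the carrot belongs to the rinsing event.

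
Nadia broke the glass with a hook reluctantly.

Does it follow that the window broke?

no

Nothing is said about any window; only the glass is affected.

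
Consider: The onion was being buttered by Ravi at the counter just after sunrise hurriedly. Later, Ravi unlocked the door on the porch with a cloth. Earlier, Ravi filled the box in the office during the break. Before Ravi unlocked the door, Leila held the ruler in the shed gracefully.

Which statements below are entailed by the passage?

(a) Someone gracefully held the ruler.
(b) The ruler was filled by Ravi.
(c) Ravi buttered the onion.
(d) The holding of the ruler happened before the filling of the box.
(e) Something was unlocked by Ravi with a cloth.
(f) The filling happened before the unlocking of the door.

(a), (e), (f)

(a) Entailed — every conjunct here is already in the original holding event.
(b) Not entailed — Ravi filled the box, not the ruler; the ruler belongs to the holding event.
(c) Not entailed — 'was buttering' is progressive on an accomplishment; it does not entail the completed 'buttered'.
(d) Not entailed — the narrative doesn't order the holding relative to the filling.
(e) Entailed — this follows by dropping conjuncts from the unlocking event's description.
(f) Entailed — the narrative places the filling before the unlocking.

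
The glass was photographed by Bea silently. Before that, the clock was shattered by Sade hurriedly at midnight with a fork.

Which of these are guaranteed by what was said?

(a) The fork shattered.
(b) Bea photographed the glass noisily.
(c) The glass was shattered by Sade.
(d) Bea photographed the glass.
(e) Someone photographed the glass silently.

(d), (e)

(a) Not entailed — the clock is what shattered, not the fork.
(b) Not entailed — 'noisily' adds a manner not in (and inconsistent with) the original.
(c) Not entailed — Sade shattered the clock, not the glass; the glass belongs to the photographing event.
(d) Entailed — the original entails any weakening of itself; this just drops 'silently'.
(e) Entailed — the original entails any weakening of itself; this just generalizes the agent.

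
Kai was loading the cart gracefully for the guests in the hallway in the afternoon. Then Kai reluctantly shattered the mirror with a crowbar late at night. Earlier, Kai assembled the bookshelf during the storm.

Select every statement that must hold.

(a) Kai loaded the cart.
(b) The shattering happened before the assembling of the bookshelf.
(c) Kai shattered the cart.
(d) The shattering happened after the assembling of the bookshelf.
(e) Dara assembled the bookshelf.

(a) Not entailed — 'was loading' is progressive on an accomplishment; it does not entail the completed 'loaded'.
(b) Not entailed — the narrative places the assembling before the shattering, not after.
(c) Not entailed — Kai shattered the mirror, not the cart; the cart belongs to the loading event.
(d) Entailed — the narrative places the assembling before the shattering.
(e) Not entailed — the passage has Kai assembling the bookshelf, not Dara.

(d)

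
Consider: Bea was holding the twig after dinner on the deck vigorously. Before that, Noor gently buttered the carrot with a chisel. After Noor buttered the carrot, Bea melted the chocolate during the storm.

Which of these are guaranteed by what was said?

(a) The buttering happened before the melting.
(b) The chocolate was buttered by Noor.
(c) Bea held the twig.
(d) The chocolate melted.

(a) Entailed — the narrative places the buttering before the melting.
(b) Not entailed — Noor buttered the carrot, not the chocolate; the chocolate belongs to the melting event.
(c) Entailed — 'hold' is an activity; 'was holding' entails that some holding happened, so 'held' holds.
(d) Entailed — 'Bea melted the chocolate' is causative; it entails the inchoative 'the chocolate melted'.

(a), (c), (d)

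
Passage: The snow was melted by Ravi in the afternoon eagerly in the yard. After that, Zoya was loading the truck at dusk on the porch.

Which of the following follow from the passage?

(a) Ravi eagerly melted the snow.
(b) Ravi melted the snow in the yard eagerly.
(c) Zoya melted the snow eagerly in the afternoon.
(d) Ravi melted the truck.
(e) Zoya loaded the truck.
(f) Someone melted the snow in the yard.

(a), (b), (f)

(a) Entailed — the original entails any weakening of itself; this just drops 'in the afternoon', 'in the yard'.
(b) Entailed — this follows by dropping conjuncts from the melting event's description.
(c) Not entailed — the passage has Ravi melting the snow, not Zoya.
(d) Not entailed — Ravi melted the snow, not the truck; the truck belongs to the loading event.
(e) Not entailed — 'was loading' is progressive on an accomplishment; it does not entail the completed 'loaded'.
(f) Entailed — every conjunct here is already in the original melting event.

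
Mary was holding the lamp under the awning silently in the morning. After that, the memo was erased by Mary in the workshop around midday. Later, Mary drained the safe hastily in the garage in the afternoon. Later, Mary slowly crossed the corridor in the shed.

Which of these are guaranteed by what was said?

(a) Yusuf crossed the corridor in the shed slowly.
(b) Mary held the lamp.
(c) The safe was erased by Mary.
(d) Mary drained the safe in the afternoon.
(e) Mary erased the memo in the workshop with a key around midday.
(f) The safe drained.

(b), (d), (f)

(a) Not entailed — the passage has Mary crossing the corridor, not Yusuf.
(b) Entailed — 'hold' is an activity; 'was holding' entails that some holding happened, so 'held' holds.
(c) Not entailed — Mary erased the memo, not the safe; the safe belongs to the draining event.
(d) Entailed — this follows by dropping conjuncts from the draining event's description.
(e) Not entailed — 'with a key' adds information not in the original event.
(f) Entailed — 'Mary drained the safe' is causative; it entails the inchoative 'the safe drained'.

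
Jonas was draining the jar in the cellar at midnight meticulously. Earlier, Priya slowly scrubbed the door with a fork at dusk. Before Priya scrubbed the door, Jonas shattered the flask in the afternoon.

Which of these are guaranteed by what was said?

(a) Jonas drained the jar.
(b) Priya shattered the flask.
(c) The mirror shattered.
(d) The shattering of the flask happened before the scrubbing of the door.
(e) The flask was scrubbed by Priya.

(a) Not entailed — 'was draining' is progressive on an accomplishment; it does not entail the completed 'drained'.
(b) Not entailed — the passage has Jonas shattering the flask, not Priya.
(c) Not entailed — the flask is what shattered, not the mirror.
(d) Entailed — the narrative places the shattering before the scrubbing.
(e) Not entailed — Priya scrubbed the door, not the flask; the flask belongs to the shattering event.

(d)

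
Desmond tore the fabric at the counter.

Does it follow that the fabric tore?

yes

'Desmond tore the fabric' is the causative; it entails the inchoative 'the fabric tore'.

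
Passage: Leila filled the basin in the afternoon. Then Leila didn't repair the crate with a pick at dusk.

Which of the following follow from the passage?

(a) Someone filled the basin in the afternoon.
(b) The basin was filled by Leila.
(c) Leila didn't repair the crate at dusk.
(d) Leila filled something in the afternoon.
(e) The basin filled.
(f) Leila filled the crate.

(a) Entailed — this follows by dropping conjuncts from the filling event's description.
(b) Entailed — the original entails any weakening of itself; this just drops 'in the afternoon'.
(c) Not entailed — dropping 'with a pick' under negation is not valid — the original leaves open that Leila repaired the crate some other way.
(d) Entailed — generalizing the patient leaves a sub-description the original still satisfies.
(e) Entailed — 'Leila filled the basin' is causative; it entails the inchoative 'the basin filled'.
(f) Not entailed — Leila filled the basin, not the crate; the crate belongs to the repairing event.

(a), (b), (d), (e)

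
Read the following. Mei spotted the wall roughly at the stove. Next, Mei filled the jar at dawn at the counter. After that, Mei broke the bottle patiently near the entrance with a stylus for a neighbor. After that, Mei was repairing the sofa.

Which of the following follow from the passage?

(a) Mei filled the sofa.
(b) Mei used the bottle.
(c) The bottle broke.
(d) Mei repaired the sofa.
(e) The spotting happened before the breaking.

(a) Not entailed — Mei filled the jar, not the sofa; the sofa belongs to the repairing event.
(b) Not entailed — the bottle is the patient, not an instrument — Mei used a stylus.
(c) Entailed — 'Mei broke the bottle' is causative; it entails the inchoative 'the bottle broke'.
(d) Not entailed — 'was repairing' is progressive on an accomplishment; it does not entail the completed 'repaired'.
(e) Entailed — the narrative places the spotting before the breaking.

(c), (e)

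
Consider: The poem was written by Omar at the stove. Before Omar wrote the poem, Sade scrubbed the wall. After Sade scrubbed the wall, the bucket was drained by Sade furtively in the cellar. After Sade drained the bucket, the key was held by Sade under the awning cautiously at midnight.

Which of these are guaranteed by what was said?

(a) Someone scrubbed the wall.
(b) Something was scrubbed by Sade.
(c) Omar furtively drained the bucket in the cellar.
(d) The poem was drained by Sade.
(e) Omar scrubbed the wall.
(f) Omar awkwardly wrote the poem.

(a) Entailed — this follows by dropping conjuncts from the scrubbing event's description.
(b) Entailed — every conjunct here is already in the original scrubbing event.
(c) Not entailed — the passage has Sade draining the bucket, not Omar.
(d) Not entailed — Sade drained the bucket, not the poem; the poem belongs to the writing event.
(e) Not entailed — the passage has Sade scrubbing the wall, not Omar.
(f) Not entailed — 'awkwardly' adds information not in the original event.

(a), (b)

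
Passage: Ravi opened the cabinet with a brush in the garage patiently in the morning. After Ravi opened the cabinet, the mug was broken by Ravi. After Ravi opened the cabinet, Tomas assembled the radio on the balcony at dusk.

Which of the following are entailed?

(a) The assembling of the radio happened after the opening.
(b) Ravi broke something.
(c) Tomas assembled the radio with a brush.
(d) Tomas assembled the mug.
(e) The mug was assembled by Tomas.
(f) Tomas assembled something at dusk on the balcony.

(a) Entailed — the narrative places the opening before the assembling.
(b) Entailed — this follows by dropping conjuncts from the breaking event's description.
(c) Not entailed — 'with a brush' adds information not in the original event.
(d) Not entailed — Tomas assembled the radio, not the mug; the mug belongs to the breaking event.
(e) Not entailed — Tomas assembled the radio, not the mug; the mug belongs to the breaking event.
(f) Entailed — generalizing the patient leaves a sub-description the original still satisfies.

(a), (b), (f)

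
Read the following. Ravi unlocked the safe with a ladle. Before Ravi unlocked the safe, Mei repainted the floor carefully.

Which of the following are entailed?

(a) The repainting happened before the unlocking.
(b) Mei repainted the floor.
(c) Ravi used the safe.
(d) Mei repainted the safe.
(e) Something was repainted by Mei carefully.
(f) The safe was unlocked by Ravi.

(a) Entailed — the narrative places the repainting before the unlocking.
(b) Entailed — every conjunct here is already in the original repainting event.
(c) Not entailed — the safe is the patient, not an instrument — Ravi used a ladle.
(d) Not entailed — Mei repainted the floor, not the safe; the safe belongs to the unlocking event.
(e) Entailed — generalizing the patient leaves a sub-description the original still satisfies.
(f) Entailed — every conjunct here is already in the original unlocking event.

(a), (b), (e), (f)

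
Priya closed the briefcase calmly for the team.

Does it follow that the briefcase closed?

yes

'Priya closed the briefcase' is the causative; it entails the inchoative 'the briefcase closed'.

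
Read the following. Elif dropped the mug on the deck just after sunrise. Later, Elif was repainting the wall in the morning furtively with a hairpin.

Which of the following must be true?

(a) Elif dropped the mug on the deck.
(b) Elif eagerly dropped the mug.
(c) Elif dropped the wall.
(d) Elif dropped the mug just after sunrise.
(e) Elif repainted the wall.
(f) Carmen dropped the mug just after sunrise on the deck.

(a) Entailed — dropping 'just after sunrise' leaves a sub-description the original still satisfies.
(b) Not entailed — 'eagerly' adds information not in the original event.
(c) Not entailed — Elif dropped the mug, not the wall; the wall belongs to the repainting event.
(d) Entailed — every conjunct here is already in the original dropping event.
(e) Not entailed — 'was repainting' is progressive on an accomplishment; it does not entail the completed 'repainted'.
(f) Not entailed — the passage has Elif dropping the mug, not Carmen.

(a), (d)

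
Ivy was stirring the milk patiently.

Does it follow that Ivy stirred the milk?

yes

'stir' is atelic; if Ivy was stirring the milk, then Ivy stirred the milk (for some time).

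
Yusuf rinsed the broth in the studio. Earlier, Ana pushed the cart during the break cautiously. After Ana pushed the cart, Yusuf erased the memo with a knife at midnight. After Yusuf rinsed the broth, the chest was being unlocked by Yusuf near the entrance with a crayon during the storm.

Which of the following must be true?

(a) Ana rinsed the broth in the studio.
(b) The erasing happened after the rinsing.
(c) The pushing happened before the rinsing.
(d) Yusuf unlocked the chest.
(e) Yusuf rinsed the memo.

(a) Not entailed — the passage has Yusuf rinsing the broth, not Ana.
(b) Not entailed — the narrative doesn't order the rinsing relative to the erasing.
(c) Entailed — the narrative places the pushing before the rinsing.
(d) Not entailed — 'was unlocking' is progressive on an accomplishment; it does not entail the completed 'unlocked'.
(e) Not entailed — Yusuf rinsed the broth, not the memo; the memo belongs to the erasing event.

(c)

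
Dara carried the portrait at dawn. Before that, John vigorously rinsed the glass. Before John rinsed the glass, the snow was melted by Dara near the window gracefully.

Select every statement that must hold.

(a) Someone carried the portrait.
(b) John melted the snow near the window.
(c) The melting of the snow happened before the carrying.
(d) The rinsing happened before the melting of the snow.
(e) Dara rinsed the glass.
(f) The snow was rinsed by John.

(a) Entailed — the original entails any weakening of itself; this just drops 'at dawn' and generalizes the agent.
(b) Not entailed — the passage has Dara melting the snow, not John.
(c) Entailed — the narrative places the melting before the carrying.
(d) Not entailed — the narrative places the melting before the rinsing, not after.
(e) Not entailed — the passage has John rinsing the glass, not Dara.
(f) Not entailed — John rinsed the glass, not the snow; the snow belongs to the melting event.

(a), (c)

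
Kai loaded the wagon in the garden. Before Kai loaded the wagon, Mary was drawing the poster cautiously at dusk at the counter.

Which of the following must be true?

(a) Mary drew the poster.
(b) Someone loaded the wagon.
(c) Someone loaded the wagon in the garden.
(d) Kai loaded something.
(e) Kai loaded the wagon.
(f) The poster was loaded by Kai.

(b), (c), (d), (e)

(a) Not entailed — 'was drawing' is progressive on an accomplishment; it does not entail the completed 'drew'.
(b) Entailed — every conjunct here is already in the original loading event.
(c) Entailed — the original entails any weakening of itself; this just generalizes the agent.
(d) Entailed — every conjunct here is already in the original loading event.
(e) Entailed — every conjunct here is already in the original loading event.
(f) Not entailed — Kai loaded the wagon, not the poster; the poster belongs to the drawing event.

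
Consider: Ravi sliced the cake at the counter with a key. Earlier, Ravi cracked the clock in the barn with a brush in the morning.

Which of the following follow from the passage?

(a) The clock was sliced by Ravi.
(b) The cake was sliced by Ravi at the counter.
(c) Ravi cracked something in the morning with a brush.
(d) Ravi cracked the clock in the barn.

(b), (c), (d)

(a) Not entailed — Ravi sliced the cake, not the clock; the clock belongs to the cracking event.
(b) Entailed — dropping 'with a key' leaves a sub-description the original still satisfies.
(c) Entailed — the original entails any weakening of itself; this just drops 'in the barn' and generalizes the patient.
(d) Entailed — every conjunct here is already in the original cracking event.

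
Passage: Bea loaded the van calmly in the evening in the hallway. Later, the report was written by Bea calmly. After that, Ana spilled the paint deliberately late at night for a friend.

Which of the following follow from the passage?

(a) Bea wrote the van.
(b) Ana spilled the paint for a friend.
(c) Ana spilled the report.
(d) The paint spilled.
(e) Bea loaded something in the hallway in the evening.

(b), (d), (e)

(a) Not entailed — Bea wrote the report, not the van; the van belongs to the loading event.
(b) Entailed — the original entails any weakening of itself; this just drops 'deliberately', 'late at night'.
(c) Not entailed — Ana spilled the paint, not the report; the report belongs to the writing event.
(d) Entailed — 'Ana spilled the paint' is causative; it entails the inchoative 'the paint spilled'.
(e) Entailed — every conjunct here is already in the original loading event.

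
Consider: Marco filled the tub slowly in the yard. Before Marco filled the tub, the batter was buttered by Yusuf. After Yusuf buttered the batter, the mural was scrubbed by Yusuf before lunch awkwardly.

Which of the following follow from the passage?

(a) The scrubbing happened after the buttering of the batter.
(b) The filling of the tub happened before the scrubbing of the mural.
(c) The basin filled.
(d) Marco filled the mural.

(a) Entailed — the narrative places the buttering before the scrubbing.
(b) Not entailed — the narrative doesn't order the filling relative to the scrubbing.
(c) Not entailed — the tub is what filled, not the basin.
(d) Not entailed — Marco filled the tub, not the mural; the mural belongs to the scrubbing event.

(a)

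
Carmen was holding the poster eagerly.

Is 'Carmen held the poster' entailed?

'hold' is atelic; if Carmen was holding the poster, then Carmen held the poster (for some time).

yes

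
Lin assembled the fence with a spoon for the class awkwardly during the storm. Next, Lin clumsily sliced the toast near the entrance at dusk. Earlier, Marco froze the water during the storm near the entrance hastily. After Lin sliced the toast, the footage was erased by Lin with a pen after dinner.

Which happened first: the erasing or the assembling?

the assembling

The connectives place the assembling before the erasing.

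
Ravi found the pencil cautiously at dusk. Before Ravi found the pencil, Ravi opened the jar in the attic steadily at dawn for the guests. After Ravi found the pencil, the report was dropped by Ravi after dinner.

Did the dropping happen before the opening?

no

The narrative orders the opening before the dropping.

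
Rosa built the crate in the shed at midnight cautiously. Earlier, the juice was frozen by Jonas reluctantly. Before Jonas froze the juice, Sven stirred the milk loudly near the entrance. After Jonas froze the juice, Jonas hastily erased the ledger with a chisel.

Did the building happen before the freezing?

The narrative orders the freezing before the building.

no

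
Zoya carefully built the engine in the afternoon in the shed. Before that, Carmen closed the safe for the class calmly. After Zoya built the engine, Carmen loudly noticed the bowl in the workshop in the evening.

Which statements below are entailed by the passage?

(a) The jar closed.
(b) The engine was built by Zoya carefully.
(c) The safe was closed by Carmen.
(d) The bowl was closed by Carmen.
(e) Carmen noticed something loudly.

(b), (c), (e)

(a) Not entailed — the safe is what closed, not the jar.
(b) Entailed — the original entails any weakening of itself; this just drops 'in the shed', 'in the afternoon'.
(c) Entailed — dropping 'calmly', 'for the class' leaves a sub-description the original still satisfies.
(d) Not entailed — Carmen closed the safe, not the bowl; the bowl belongs to the noticing event.
(e) Entailed — every conjunct here is already in the original noticing event.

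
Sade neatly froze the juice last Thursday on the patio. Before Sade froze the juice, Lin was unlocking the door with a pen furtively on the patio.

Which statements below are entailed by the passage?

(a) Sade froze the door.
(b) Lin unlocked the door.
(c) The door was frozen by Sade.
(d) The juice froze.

(d)

(a) Not entailed — Sade froze the juice, not the door; the door belongs to the unlocking event.
(b) Not entailed — 'was unlocking' is progressive on an accomplishment; it does not entail the completed 'unlocked'.
(c) Not entailed — Sade froze the juice, not the door; the door belongs to the unlocking event.
(d) Entailed — 'Sade froze the juice' is causative; it entails the inchoative 'the juice froze'.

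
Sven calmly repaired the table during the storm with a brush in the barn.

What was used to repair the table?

'with a brush' marks the instrument of the repairing event.

a brush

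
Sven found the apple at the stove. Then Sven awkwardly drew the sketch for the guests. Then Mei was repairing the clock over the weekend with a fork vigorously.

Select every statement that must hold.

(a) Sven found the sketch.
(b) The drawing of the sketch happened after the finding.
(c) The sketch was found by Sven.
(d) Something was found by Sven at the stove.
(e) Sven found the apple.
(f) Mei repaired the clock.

(a) Not entailed — Sven found the apple, not the sketch; the sketch belongs to the drawing event.
(b) Entailed — the narrative places the finding before the drawing.
(c) Not entailed — Sven found the apple, not the sketch; the sketch belongs to the drawing event.
(d) Entailed — the original entails any weakening of itself; this just generalizes the patient.
(e) Entailed — every conjunct here is already in the original finding event.
(f) Not entailed — 'was repairing' is progressive on an accomplishment; it does not entail the completed 'repaired'.

(b), (d), (e)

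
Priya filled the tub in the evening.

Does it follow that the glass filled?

Nothing is said about any glass; only the tub is affected.

no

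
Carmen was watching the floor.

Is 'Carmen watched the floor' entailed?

'watch' is atelic; if Carmen was watching the floor, then Carmen watched the floor (for some time).

yes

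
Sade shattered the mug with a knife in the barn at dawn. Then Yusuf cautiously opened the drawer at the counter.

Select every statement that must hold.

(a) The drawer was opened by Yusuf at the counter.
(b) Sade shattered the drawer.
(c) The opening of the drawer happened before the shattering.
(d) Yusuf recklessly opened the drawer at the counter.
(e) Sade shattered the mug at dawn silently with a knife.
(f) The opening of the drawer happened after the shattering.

(a) Entailed — every conjunct here is already in the original opening event.
(b) Not entailed — Sade shattered the mug, not the drawer; the drawer belongs to the opening event.
(c) Not entailed — the narrative places the shattering before the opening, not after.
(d) Not entailed — 'recklessly' adds a manner not in (and inconsistent with) the original.
(e) Not entailed — 'silently' adds information not in the original event.
(f) Entailed — the narrative places the shattering before the opening.

(a), (f)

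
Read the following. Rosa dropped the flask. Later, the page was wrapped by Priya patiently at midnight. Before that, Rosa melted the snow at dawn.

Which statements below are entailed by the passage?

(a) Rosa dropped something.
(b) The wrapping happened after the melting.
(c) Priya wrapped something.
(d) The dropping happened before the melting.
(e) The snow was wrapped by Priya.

(a) Entailed — generalizing the patient leaves a sub-description the original still satisfies.
(b) Entailed — the narrative places the melting before the wrapping.
(c) Entailed — every conjunct here is already in the original wrapping event.
(d) Not entailed — the narrative doesn't order the dropping relative to the melting.
(e) Not entailed — Priya wrapped the page, not the snow; the snow belongs to the melting event.

(a), (b), (c)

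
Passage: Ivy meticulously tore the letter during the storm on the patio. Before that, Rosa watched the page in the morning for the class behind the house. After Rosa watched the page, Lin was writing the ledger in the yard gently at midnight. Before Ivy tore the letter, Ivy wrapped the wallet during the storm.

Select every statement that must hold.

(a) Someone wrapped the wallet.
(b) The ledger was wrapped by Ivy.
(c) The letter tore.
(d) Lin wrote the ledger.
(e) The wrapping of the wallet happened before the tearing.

(a), (c), (e)

(a) Entailed — dropping 'during the storm' and generalizing the agent leaves a sub-description the original still satisfies.
(b) Not entailed — Ivy wrapped the wallet, not the ledger; the ledger belongs to the writing event.
(c) Entailed — 'Ivy tore the letter' is causative; it entails the inchoative 'the letter tore'.
(d) Not entailed — 'was writing' is progressive on an accomplishment; it does not entail the completed 'wrote'.
(e) Entailed — the narrative places the wrapping before the tearing.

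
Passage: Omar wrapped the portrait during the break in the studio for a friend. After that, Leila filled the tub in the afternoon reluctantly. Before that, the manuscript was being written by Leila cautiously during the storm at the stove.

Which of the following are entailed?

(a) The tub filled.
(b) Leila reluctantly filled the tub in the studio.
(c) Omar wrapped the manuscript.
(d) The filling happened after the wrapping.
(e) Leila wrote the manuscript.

(a), (d)

(a) Entailed — 'Leila filled the tub' is causative; it entails the inchoative 'the tub filled'.
(b) Not entailed — 'in the studio' adds information not in the original event.
(c) Not entailed — Omar wrapped the portrait, not the manuscript; the manuscript belongs to the writing event.
(d) Entailed — the narrative places the wrapping before the filling.
(e) Not entailed — 'was writing' is progressive on an accomplishment; it does not entail the completed 'wrote'.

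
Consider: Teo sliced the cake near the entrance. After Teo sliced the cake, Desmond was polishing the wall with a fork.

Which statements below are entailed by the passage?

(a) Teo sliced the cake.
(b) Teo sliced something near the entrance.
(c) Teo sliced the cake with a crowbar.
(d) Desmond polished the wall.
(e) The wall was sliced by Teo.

(a), (b), (d)

(a) Entailed — the original entails any weakening of itself; this just drops 'near the entrance'.
(b) Entailed — the original entails any weakening of itself; this just generalizes the patient.
(c) Not entailed — 'with a crowbar' adds information not in the original event.
(d) Entailed — 'polish' is an activity; 'was polishing' entails that some polishing happened, so 'polished' holds.
(e) Not entailed — Teo sliced the cake, not the wall; the wall belongs to the polishing event.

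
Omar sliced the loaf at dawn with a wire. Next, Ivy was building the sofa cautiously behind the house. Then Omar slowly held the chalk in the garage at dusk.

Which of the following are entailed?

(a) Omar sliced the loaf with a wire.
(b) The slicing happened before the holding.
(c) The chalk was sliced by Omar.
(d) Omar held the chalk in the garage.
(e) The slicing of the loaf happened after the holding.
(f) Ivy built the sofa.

(a) Entailed — dropping 'at dawn' leaves a sub-description the original still satisfies.
(b) Entailed — the narrative places the slicing before the holding.
(c) Not entailed — Omar sliced the loaf, not the chalk; the chalk belongs to the holding event.
(d) Entailed — this follows by dropping conjuncts from the holding event's description.
(e) Not entailed — the narrative places the slicing before the holding, not after.
(f) Not entailed — 'was building' is progressive on an accomplishment; it does not entail the completed 'built'.

(a), (b), (d)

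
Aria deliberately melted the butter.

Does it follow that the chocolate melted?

Nothing is said about any chocolate; only the butter is affected.

no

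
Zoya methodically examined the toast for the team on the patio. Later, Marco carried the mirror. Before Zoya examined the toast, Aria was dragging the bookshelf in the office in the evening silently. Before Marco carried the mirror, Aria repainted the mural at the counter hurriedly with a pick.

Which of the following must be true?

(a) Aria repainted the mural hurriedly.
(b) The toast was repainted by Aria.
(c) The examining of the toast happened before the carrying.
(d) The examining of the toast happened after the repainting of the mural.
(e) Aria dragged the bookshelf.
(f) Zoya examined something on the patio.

(a) Entailed — dropping 'at the counter', 'with a pick' leaves a sub-description the original still satisfies.
(b) Not entailed — Aria repainted the mural, not the toast; the toast belongs to the examining event.
(c) Entailed — the narrative places the examining before the carrying.
(d) Not entailed — the narrative doesn't order the repainting relative to the examining.
(e) Entailed — 'drag' is an activity; 'was dragging' entails that some dragging happened, so 'dragged' holds.
(f) Entailed — every conjunct here is already in the original examining event.

(a), (c), (e), (f)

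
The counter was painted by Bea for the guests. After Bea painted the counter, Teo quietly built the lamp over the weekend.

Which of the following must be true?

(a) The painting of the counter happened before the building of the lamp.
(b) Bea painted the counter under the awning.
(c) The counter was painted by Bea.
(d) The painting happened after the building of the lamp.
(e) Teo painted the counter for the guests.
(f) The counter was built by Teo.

(a) Entailed — the narrative places the painting before the building.
(b) Not entailed — 'under the awning' adds information not in the original event.
(c) Entailed — this follows by dropping conjuncts from the painting event's description.
(d) Not entailed — the narrative places the painting before the building, not after.
(e) Not entailed — the passage has Bea painting the counter, not Teo.
(f) Not entailed — Teo built the lamp, not the counter; the counter belongs to the painting event.

(a), (c)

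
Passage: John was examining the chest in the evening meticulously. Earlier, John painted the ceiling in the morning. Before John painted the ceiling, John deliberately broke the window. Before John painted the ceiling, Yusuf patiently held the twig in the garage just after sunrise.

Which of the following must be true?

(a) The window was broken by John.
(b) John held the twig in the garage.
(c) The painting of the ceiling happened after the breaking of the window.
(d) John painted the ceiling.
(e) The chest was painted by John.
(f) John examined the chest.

(a) Entailed — dropping 'deliberately' leaves a sub-description the original still satisfies.
(b) Not entailed — the passage has Yusuf holding the twig, not John.
(c) Entailed — the narrative places the breaking before the painting.
(d) Entailed — dropping 'in the morning' leaves a sub-description the original still satisfies.
(e) Not entailed — John painted the ceiling, not the chest; the chest belongs to the examining event.
(f) Entailed — 'examine' is an activity; 'was examining' entails that some examining happened, so 'examined' holds.

(a), (c), (d), (f)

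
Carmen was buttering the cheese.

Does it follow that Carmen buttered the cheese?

'was buttering' is progressive; for an accomplishment like 'butter the cheese', it doesn't entail completion.

no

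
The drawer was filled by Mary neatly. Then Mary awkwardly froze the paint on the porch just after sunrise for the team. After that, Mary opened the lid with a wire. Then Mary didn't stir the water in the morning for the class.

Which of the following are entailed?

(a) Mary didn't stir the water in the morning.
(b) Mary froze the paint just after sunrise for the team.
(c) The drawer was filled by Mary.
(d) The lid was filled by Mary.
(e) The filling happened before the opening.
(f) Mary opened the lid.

(a) Not entailed — dropping 'for the class' under negation is not valid — the original leaves open that Mary stirred the water some other way.
(b) Entailed — the original entails any weakening of itself; this just drops 'awkwardly', 'on the porch'.
(c) Entailed — the original entails any weakening of itself; this just drops 'neatly'.
(d) Not entailed — Mary filled the drawer, not the lid; the lid belongs to the opening event.
(e) Entailed — the narrative places the filling before the opening.
(f) Entailed — the original entails any weakening of itself; this just drops 'with a wire'.

(b), (c), (e), (f)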